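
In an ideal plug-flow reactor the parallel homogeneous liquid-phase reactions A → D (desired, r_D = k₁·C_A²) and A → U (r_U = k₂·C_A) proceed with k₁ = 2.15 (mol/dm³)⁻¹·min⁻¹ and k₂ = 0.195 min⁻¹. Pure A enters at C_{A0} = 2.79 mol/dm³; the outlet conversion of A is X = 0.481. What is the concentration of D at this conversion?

C_A = C_{A0}(1−X) = 1.448 mol/dm³.
Along a PFR/batch, dC_U/dC_A = −r_U/(r_D+r_U) = −k₂/(k₂+k₁·C_A).
Integrating from C_{A0} to C_A: C_U = (0.195/2.15)·ln[(0.195+2.15·2.79)/(0.195+2.15·1.45)] = 0.09070·ln(6.194/3.308) = 0.05688 mol/dm³.
Then C_D = (C_{A0}−C_A) − C_U = 1.342 − 0.05688 = 1.285 mol/dm³.

1.29 mol/dm³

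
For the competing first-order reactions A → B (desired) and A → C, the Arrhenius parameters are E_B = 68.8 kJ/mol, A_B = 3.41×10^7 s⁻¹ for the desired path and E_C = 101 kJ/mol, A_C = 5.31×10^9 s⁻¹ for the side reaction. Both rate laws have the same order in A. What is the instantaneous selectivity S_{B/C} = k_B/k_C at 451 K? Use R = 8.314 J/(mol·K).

With equal orders, S_{B/C} = k_B/k_C = (A_B/A_C)·exp[(E_C−E_B)/(RT)].
(E_C−E_B)/(RT) = (101−68.8)×10³/(8.314×451) = 32200/3750 = 8.588.
k_B/k_C = (3.41×10^7/5.31×10^9)·exp(8.588) = 0.006422 × 5364 = 34.4.
Since E_B < E_C, lowering the temperature improves selectivity toward B.

34.4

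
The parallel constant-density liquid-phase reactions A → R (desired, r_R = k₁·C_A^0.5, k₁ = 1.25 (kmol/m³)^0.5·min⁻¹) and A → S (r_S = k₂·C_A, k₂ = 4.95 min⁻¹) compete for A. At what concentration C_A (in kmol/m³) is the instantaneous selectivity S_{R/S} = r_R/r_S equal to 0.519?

S_{R/S} = (k₁/k₂)·C_A^-0.5 ⇒ C_A = (S·k₂/k₁)^(-2).
= (0.519×4.95/1.25)^(-2) = (2.055)^(-2) = 0.237 kmol/m³.

0.237 kmol/m³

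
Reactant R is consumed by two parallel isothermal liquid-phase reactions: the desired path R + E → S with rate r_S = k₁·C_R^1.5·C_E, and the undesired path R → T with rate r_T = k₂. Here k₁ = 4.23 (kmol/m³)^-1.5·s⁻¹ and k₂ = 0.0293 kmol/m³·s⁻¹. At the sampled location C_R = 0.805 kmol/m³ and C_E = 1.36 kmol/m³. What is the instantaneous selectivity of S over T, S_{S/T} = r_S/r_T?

S_{S/T} = r_S/r_T = (k₁·C_R^1.5·C_E)/(k₂) = (k₁/k₂)·C_R^1.5·C_E.
= (4.23×0.8050^1.5×1.360) / (0.0293) = 4.155/0.02930 = 142.

142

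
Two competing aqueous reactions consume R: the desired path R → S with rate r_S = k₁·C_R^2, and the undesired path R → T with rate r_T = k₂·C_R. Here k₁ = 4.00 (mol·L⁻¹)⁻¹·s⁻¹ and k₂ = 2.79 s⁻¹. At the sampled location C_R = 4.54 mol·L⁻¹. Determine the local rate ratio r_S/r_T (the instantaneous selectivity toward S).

S_{S/T} = r_S/r_T = (k₁·C_R^2)/(k₂·C_R) = (k₁/k₂)·C_R.
= (4.00×4.540^2) / (2.79×4.540) = 82.45/12.67 = 6.51.
Since the desired path is higher order in R, keeping C_R high (PFR or concentrated feed) favours S.

6.51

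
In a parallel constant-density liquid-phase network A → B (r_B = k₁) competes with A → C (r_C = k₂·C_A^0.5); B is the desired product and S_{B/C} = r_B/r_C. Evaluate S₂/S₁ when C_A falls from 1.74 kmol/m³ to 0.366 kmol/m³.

2.18

S_{B/C} = (k₁/k₂)·C_A^-0.5, so S₂/S₁ = (C_{A,2}/C_{A,1})^-0.5.
= (0.366/1.74)^(-0.5) = (0.2103)^(-0.5) = 2.18.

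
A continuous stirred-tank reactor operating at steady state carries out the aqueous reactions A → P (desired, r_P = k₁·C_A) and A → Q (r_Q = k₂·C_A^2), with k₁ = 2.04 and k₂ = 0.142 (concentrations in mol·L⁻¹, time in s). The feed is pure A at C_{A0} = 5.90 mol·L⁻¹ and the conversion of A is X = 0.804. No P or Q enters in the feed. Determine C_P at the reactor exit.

Exit C_A = C_{A0}(1−X) = 5.90×0.196 = 1.156 mol·L⁻¹.
In a CSTR the entire volume is at exit conditions, so r_P = 2.04×1.156 = 2.359 and r_Q = 0.142×1.156^2 = 0.1899.
Fraction of consumed A going to P: r_P/(r_P+r_Q) = 0.9255.
C_P = 0.9255·C_{A0}·X = 0.9255×5.90×0.804 = 4.39 mol·L⁻¹.

4.39 mol·L⁻¹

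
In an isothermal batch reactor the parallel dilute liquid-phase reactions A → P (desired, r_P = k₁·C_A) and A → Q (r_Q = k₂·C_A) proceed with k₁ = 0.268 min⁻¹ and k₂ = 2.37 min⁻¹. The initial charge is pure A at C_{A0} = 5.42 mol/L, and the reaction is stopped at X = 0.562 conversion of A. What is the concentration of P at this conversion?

C_A = C_{A0}(1−X) = 2.374 mol/L.
Both paths are first order in A, so the instantaneous fraction to P is constant: dC_P/d(−C_A) = k₁/(k₁+k₂) = 0.1016.
C_P = 0.1016·(C_{A0}−C_A) = 0.1016×3.046 = 0.309 mol/L.

0.309 mol/L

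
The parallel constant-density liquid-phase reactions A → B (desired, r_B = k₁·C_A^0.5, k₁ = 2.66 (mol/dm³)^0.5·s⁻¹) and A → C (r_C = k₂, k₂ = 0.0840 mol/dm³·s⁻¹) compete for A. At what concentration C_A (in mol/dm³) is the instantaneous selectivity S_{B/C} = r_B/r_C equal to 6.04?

S_{B/C} = (k₁/k₂)·C_A^0.5 ⇒ C_A = (S·k₂/k₁)^(2).
= (6.04×0.0840/2.66)^(2) = (0.1907)^(2) = 0.0364 mol/dm³.

0.0364 mol/dm³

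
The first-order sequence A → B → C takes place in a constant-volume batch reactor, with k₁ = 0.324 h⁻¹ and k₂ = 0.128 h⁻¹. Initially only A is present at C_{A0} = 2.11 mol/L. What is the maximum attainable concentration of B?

1.15 mol/L

At the optimum, C_{B,max}/C_{A0} = (k₁/k₂)^[k₂/(k₂−k₁)].
= (0.324/0.128)^(0.128/(0.128−0.324)) = (2.531)^(-0.6531) = 0.5453.
C_{B,max} = 0.5453×2.11 = 1.15 mol/L.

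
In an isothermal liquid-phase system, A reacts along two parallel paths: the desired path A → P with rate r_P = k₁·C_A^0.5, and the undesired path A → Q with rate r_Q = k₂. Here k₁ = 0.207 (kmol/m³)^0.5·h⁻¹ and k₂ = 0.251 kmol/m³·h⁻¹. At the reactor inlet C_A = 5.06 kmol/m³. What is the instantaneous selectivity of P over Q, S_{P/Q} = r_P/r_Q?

1.86

S_{P/Q} = r_P/r_Q = (k₁·C_A^0.5)/(k₂) = (k₁/k₂)·C_A^0.5.
= (0.207×5.060^0.5) / (0.251) = 0.4656/0.2510 = 1.86.
Since the desired path is higher order in A, keeping C_A high (PFR or concentrated feed) favours P.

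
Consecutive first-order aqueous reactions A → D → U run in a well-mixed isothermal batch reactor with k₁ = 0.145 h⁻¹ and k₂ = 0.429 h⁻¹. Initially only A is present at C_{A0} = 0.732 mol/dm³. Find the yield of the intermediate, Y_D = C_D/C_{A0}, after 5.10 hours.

0.186

The intermediate concentration in a first-order A→B→C sequence is C_D = k₁C_{A0}(e^(−k₁t) − e^(−k₂t))/(k₂−k₁).
e^(−k₁t) = e^(−0.145×5.10) = e^(−0.7395) = 0.4774; e^(−k₂t) = e^(−2.188) = 0.1122.
C_D = 0.145×0.732/(0.429−0.145) × (0.4774−0.1122) = 0.3737×0.3652 = 0.1365 mol/dm³.
Y_D = C_D/C_{A0} = 0.1365/0.732 = 0.186.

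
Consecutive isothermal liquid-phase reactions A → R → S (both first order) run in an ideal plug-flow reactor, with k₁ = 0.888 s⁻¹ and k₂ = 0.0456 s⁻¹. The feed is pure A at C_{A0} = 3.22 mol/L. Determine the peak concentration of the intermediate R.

2.74 mol/L

Evaluating C_R at τ_opt = ln(k₂/k₁)/(k₂−k₁) gives C_{R,max}/C_{A0} = (k₁/k₂)^[k₂/(k₂−k₁)].
= (0.888/0.0456)^(0.0456/(0.0456−0.888)) = (19.47)^(-0.05413) = 0.8515.
C_{R,max} = 0.8515×3.22 = 2.74 mol/L.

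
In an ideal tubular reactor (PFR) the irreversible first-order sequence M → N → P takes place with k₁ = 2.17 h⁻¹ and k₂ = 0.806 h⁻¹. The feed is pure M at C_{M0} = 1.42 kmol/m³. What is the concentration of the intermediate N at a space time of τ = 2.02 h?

0.415 kmol/m³

The intermediate concentration in a first-order A→B→C sequence is C_N = k₁C_{M0}(e^(−k₁τ) − e^(−k₂τ))/(k₂−k₁).
e^(−k₁τ) = e^(−2.17×2.02) = e^(−4.383) = 0.01248; e^(−k₂τ) = e^(−1.628) = 0.1963.
C_N = 2.17×1.42/(0.806−2.17) × (0.01248−0.1963) = (-2.259)×(-0.1838) = 0.4153 kmol/m³.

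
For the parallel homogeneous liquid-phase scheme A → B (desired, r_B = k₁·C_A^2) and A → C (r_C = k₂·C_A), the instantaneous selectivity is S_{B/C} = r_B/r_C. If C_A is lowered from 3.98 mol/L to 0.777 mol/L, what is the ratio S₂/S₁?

0.195

S_{B/C} = (k₁/k₂)·C_A, so S₂/S₁ = (C_{A,2}/C_{A,1}).
= 0.777/3.98 = 0.195.
Selectivity toward B falls as C_A falls — high-concentration operation is favoured.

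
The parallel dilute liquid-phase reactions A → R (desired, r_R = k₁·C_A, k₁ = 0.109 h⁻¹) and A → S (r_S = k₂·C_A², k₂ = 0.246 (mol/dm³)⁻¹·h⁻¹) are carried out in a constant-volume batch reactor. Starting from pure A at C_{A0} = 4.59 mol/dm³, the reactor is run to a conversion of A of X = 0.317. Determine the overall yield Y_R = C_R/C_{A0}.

C_A = C_{A0}(1−X) = 3.135 mol/dm³.
Along a PFR/batch, dC_R/dC_A = −r_R/(r_R+r_S) = −k₁/(k₁+k₂·C_A).
Integrating from C_{A0} to C_A: C_R = (0.109/0.246)·ln[(0.109+0.246·4.59)/(0.109+0.246·3.13)] = 0.4431·ln(1.238/0.8802) = 0.1512 mol/dm³.
Y_R = C_R/C_{A0} = 0.1512/4.59 = 0.0329.

0.0329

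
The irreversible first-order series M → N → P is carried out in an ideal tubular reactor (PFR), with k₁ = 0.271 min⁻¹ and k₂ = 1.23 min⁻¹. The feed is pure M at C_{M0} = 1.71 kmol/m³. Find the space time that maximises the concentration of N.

For first-order series the maximum of C_N occurs at τ_opt = ln(k₂/k₁)/(k₂−k₁).
= ln(1.23/0.271)/(1.23−0.271) = ln(4.539)/0.9590 = 1.513/0.9590 = 1.58 min.

1.58 min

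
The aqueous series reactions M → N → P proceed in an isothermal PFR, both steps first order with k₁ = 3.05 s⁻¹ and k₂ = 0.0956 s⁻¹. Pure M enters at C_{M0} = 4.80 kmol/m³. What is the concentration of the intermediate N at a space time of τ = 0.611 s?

The intermediate concentration in a first-order A→B→C sequence is C_N = k₁C_{M0}(e^(−k₁τ) − e^(−k₂τ))/(k₂−k₁).
e^(−k₁τ) = e^(−3.05×0.611) = e^(−1.864) = 0.1551; e^(−k₂τ) = e^(−0.05841) = 0.9433.
C_N = 3.05×4.80/(0.0956−3.05) × (0.1551−0.9433) = (-4.955)×(-0.7881) = 3.905 kmol/m³.

3.91 kmol/m³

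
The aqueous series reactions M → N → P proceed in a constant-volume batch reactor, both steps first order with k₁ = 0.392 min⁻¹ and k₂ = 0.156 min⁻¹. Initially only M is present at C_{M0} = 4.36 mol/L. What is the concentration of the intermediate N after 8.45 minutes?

1.67 mol/L

For first-order series with pure M initially, C_N(t) = k₁C_{M0}/(k₂−k₁)·(e^(−k₁t) − e^(−k₂t)).
e^(−k₁t) = e^(−0.392×8.45) = e^(−3.312) = 0.03643; e^(−k₂t) = e^(−1.318) = 0.2676.
C_N = 0.392×4.36/(0.156−0.392) × (0.03643−0.2676) = (-7.242)×(-0.2312) = 1.674 mol/L.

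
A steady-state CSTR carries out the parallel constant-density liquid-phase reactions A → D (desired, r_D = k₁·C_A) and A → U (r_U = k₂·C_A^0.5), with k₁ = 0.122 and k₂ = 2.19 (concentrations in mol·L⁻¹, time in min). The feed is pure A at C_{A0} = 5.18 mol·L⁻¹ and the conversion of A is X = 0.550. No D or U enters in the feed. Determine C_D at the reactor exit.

Exit C_A = C_{A0}(1−X) = 5.18×0.450 = 2.331 mol·L⁻¹.
A CSTR operates uniformly at the exit composition, giving r_D = 0.2844 and r_U = 3.344 (each k·C_A^n at C_A = 2.331).
Fraction of consumed A going to D: r_D/(r_D+r_U) = 0.07839.
C_D = 0.07839·C_{A0}·X = 0.07839×5.18×0.550 = 0.223 mol·L⁻¹.

0.223 mol·L⁻¹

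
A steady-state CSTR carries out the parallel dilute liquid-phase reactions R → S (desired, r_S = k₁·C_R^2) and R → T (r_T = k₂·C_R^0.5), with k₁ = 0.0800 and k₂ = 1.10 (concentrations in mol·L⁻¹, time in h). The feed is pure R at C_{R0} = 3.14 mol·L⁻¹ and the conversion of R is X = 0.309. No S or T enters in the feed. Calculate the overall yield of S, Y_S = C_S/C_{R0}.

0.0583

Exit C_R = C_{R0}(1−X) = 3.14×0.691 = 2.170 mol·L⁻¹.
A CSTR operates uniformly at the exit composition, giving r_S = 0.3766 and r_T = 1.620 (each k·C_R^n at C_R = 2.170).
Fraction of consumed R going to S: r_S/(r_S+r_T) = 0.1886.
C_S = 0.1886·C_{R0}·X = 0.1886×3.14×0.309 = 0.183 mol·L⁻¹; Y_S = C_S/C_{R0} = 0.0583.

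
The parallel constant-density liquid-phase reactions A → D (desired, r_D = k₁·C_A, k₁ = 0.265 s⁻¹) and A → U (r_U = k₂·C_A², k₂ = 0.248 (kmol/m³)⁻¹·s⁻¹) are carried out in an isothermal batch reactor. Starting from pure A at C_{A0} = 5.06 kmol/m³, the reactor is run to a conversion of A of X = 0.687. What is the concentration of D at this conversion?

C_A = C_{A0}(1−X) = 1.584 kmol/m³.
Along a PFR/batch, dC_D/dC_A = −r_D/(r_D+r_U) = −k₁/(k₁+k₂·C_A).
Integrating from C_{A0} to C_A: C_D = (0.265/0.248)·ln[(0.265+0.248·5.06)/(0.265+0.248·1.58)] = 1.069·ln(1.520/0.6578) = 0.8949 kmol/m³.

0.895 kmol/m³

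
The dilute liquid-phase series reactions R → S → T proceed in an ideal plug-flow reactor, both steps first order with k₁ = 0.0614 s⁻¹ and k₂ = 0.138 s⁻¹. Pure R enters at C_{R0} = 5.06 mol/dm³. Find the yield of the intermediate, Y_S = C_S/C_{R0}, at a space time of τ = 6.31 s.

Solving the coupled first-order balances gives C_S(τ) = [k₁/(k₂−k₁)]·C_{R0}·(e^(−k₁τ) − e^(−k₂τ)).
e^(−k₁τ) = e^(−0.0614×6.31) = e^(−0.3874) = 0.6788; e^(−k₂τ) = e^(−0.8708) = 0.4186.
C_S = 0.0614×5.06/(0.138−0.0614) × (0.6788−0.4186) = 4.056×0.2602 = 1.055 mol/dm³.
Y_S = C_S/C_{R0} = 1.055/5.06 = 0.209.

0.209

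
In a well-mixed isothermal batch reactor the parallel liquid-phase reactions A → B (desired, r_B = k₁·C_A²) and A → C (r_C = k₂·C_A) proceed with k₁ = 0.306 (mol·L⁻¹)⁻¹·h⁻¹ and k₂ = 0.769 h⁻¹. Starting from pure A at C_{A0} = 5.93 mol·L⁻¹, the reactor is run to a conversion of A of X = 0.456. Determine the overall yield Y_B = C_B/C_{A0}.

0.292

C_A = C_{A0}(1−X) = 3.226 mol·L⁻¹.
Along a PFR/batch, dC_C/dC_A = −r_C/(r_B+r_C) = −k₂/(k₂+k₁·C_A).
Integrating from C_{A0} to C_A: C_C = (0.769/0.306)·ln[(0.769+0.306·5.93)/(0.769+0.306·3.23)] = 2.513·ln(2.584/1.756) = 0.9702 mol·L⁻¹.
Then C_B = (C_{A0}−C_A) − C_C = 2.704 − 0.9702 = 1.734 mol·L⁻¹.
Y_B = C_B/C_{A0} = 1.734/5.93 = 0.292.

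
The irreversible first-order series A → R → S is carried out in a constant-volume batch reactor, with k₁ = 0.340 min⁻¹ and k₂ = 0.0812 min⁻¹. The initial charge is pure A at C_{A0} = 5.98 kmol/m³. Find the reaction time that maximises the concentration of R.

The intermediate peaks when r₁ = r₂, i.e. k₁e^(−k₁t) = k₂e^(−k₂t), giving t_opt = ln(k₂/k₁)/(k₂−k₁).
= ln(0.0812/0.340)/(0.0812−0.340) = ln(0.2388)/-0.2588 = -1.432/-0.2588 = 5.53 min.

5.53 min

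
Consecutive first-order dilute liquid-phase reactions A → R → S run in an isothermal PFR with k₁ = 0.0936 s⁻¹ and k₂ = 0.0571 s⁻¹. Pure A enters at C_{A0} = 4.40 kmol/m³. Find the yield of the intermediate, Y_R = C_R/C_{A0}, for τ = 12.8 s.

For first-order series with pure A initially, C_R(τ) = k₁C_{A0}/(k₂−k₁)·(e^(−k₁τ) − e^(−k₂τ)).
e^(−k₁τ) = e^(−0.0936×12.8) = e^(−1.198) = 0.3018; e^(−k₂τ) = e^(−0.7309) = 0.4815.
C_R = 0.0936×4.40/(0.0571−0.0936) × (0.3018−0.4815) = (-11.28)×(-0.1797) = 2.028 kmol/m³.
Y_R = C_R/C_{A0} = 2.028/4.40 = 0.461.

0.461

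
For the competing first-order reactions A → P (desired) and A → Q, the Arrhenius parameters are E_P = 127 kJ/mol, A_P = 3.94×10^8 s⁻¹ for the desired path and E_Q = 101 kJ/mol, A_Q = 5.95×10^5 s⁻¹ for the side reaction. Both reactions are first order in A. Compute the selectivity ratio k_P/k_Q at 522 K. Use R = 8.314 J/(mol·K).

1.66

With equal orders, S_{P/Q} = k_P/k_Q = (A_P/A_Q)·exp[(E_Q−E_P)/(RT)].
(E_Q−E_P)/(RT) = (101−127)×10³/(8.314×522) = -26000/4340 = -5.991.
k_P/k_Q = (3.94×10^8/5.95×10^5)·exp(-5.991) = 662.2 × 0.002501 = 1.66.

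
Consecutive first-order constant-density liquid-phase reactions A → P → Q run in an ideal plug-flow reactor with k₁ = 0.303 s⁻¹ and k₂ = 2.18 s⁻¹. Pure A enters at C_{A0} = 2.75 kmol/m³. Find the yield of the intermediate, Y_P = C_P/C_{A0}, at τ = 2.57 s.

0.0735

The intermediate concentration in a first-order A→B→C sequence is C_P = k₁C_{A0}(e^(−k₁τ) − e^(−k₂τ))/(k₂−k₁).
e^(−k₁τ) = e^(−0.303×2.57) = e^(−0.7787) = 0.4590; e^(−k₂τ) = e^(−5.603) = 0.003688.
C_P = 0.303×2.75/(2.18−0.303) × (0.4590−0.003688) = 0.4439×0.4553 = 0.2021 kmol/m³.
Y_P = C_P/C_{A0} = 0.2021/2.75 = 0.0735.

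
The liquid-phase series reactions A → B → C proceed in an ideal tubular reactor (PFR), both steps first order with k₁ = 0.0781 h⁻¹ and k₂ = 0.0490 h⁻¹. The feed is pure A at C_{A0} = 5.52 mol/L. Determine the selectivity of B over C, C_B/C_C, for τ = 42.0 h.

0.336

The intermediate concentration in a first-order A→B→C sequence is C_B = k₁C_{A0}(e^(−k₁τ) − e^(−k₂τ))/(k₂−k₁).
e^(−k₁τ) = e^(−0.0781×42.0) = e^(−3.280) = 0.03762; e^(−k₂τ) = e^(−2.058) = 0.1277.
C_B = 0.0781×5.52/(0.0490−0.0781) × (0.03762−0.1277) = (-14.81)×(-0.09009) = 1.335 mol/L.
C_A = C_{A0}e^(−k₁τ) = 0.2077 mol/L, so C_C = C_{A0}−C_A−C_B = 3.978 mol/L; C_B/C_C = 0.336.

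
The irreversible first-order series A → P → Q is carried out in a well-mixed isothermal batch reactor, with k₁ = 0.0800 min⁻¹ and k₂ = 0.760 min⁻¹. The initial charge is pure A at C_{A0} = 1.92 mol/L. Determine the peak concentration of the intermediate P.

At the optimum, C_{P,max}/C_{A0} = (k₁/k₂)^[k₂/(k₂−k₁)].
= (0.0800/0.760)^(0.760/(0.760−0.0800)) = (0.1053)^(1.118) = 0.08077.
C_{P,max} = 0.08077×1.92 = 0.155 mol/L.

0.155 mol/L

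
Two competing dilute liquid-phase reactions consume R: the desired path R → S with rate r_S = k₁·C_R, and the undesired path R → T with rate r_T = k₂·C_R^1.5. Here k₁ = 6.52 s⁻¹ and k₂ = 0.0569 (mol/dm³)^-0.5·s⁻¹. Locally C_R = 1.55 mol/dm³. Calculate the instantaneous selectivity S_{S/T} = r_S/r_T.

92.0

S_{S/T} = r_S/r_T = (k₁·C_R)/(k₂·C_R^1.5) = (k₁/k₂)·C_R^-0.5.
= (6.52×1.550) / (0.0569×1.550^1.5) = 10.11/0.1098 = 92.0.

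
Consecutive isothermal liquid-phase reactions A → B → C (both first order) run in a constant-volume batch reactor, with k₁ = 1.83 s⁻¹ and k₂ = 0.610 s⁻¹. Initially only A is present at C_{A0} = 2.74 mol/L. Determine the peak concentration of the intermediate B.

For a first-order series the maximum intermediate yield is C_{B,max}/C_{A0} = (k₁/k₂)^[k₂/(k₂−k₁)].
= (1.83/0.610)^(0.610/(0.610−1.83)) = (3.000)^(-0.5000) = 0.5774.
C_{B,max} = 0.5774×2.74 = 1.58 mol/L.

1.58 mol/L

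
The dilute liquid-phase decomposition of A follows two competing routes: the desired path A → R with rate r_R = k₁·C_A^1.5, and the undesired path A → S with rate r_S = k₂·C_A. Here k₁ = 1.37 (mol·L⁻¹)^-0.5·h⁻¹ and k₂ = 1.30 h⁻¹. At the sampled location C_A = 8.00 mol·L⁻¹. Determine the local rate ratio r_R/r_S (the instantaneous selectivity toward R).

2.98

S_{R/S} = r_R/r_S = (k₁·C_A^1.5)/(k₂·C_A) = (k₁/k₂)·C_A^0.5.
= (1.37×8.000^1.5) / (1.30×8.000) = 31.00/10.40 = 2.98.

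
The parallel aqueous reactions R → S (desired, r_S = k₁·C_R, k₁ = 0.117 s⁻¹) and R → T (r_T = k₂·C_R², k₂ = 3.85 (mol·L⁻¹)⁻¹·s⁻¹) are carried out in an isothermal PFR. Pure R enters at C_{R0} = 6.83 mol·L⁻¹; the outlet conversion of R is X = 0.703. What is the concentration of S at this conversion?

0.0366 mol·L⁻¹

C_R = C_{R0}(1−X) = 2.029 mol·L⁻¹.
Along a PFR/batch, dC_S/dC_R = −r_S/(r_S+r_T) = −k₁/(k₁+k₂·C_R).
Integrating from C_{R0} to C_R: C_S = (0.117/3.85)·ln[(0.117+3.85·6.83)/(0.117+3.85·2.03)] = 0.03039·ln(26.41/7.927) = 0.03658 mol·L⁻¹.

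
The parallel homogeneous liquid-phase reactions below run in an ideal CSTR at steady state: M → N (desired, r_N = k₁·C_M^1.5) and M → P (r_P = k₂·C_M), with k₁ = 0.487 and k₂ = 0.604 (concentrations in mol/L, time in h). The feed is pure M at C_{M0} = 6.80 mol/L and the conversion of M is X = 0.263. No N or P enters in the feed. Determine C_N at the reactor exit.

Exit C_M = C_{M0}(1−X) = 6.80×0.737 = 5.012 mol/L.
In a CSTR the entire volume is at exit conditions, so r_N = 0.487×5.012^1.5 = 5.464 and r_P = 0.604×5.012 = 3.027.
Fraction of consumed M going to N: r_N/(r_N+r_P) = 0.6435.
C_N = 0.6435·C_{M0}·X = 0.6435×6.80×0.263 = 1.15 mol/L.

1.15 mol/L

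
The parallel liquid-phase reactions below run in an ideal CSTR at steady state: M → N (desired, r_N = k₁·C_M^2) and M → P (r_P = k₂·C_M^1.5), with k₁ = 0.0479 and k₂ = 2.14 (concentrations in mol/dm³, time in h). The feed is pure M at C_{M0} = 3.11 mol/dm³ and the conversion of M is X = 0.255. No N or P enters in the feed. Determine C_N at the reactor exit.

0.0261 mol/dm³

Exit C_M = C_{M0}(1−X) = 3.11×0.745 = 2.317 mol/dm³.
A CSTR operates uniformly at the exit composition, giving r_N = 0.2571 and r_P = 7.547 (each k·C_M^n at C_M = 2.317).
Fraction of consumed M going to N: r_N/(r_N+r_P) = 0.03295.
C_N = 0.03295·C_{M0}·X = 0.03295×3.11×0.255 = 0.0261 mol/dm³.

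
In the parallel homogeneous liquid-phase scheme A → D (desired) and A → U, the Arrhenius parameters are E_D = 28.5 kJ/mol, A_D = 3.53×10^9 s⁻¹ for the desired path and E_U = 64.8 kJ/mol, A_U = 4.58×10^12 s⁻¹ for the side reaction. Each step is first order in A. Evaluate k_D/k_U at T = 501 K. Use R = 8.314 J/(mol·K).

4.70

k_D/k_U = (A_D/A_U)·exp[−(E_D−E_U)/(RT)] = (A_D/A_U)·exp[(E_U−E_D)/(RT)].
(E_U−E_D)/(RT) = (64.8−28.5)×10³/(8.314×501) = 36300/4165 = 8.715.
k_D/k_U = (3.53×10^9/4.58×10^12)·exp(8.715) = 7.707×10^-4 × 6093 = 4.70.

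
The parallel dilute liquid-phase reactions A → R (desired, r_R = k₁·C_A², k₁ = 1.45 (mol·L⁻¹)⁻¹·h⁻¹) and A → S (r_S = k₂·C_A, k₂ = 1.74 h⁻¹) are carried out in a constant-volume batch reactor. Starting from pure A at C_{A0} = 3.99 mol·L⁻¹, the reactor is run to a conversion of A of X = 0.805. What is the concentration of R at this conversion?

2.05 mol·L⁻¹

C_A = C_{A0}(1−X) = 0.7780 mol·L⁻¹.
Along a PFR/batch, dC_S/dC_A = −r_S/(r_R+r_S) = −k₂/(k₂+k₁·C_A).
Integrating from C_{A0} to C_A: C_S = (1.74/1.45)·ln[(1.74+1.45·3.99)/(1.74+1.45·0.778)] = 1.200·ln(7.526/2.868) = 1.158 mol·L⁻¹.
Then C_R = (C_{A0}−C_A) − C_S = 3.212 − 1.158 = 2.054 mol·L⁻¹.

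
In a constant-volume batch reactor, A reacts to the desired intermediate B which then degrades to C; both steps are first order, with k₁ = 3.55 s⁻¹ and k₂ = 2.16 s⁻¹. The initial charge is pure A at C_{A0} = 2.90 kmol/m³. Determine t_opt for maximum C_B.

The intermediate peaks when r₁ = r₂, i.e. k₁e^(−k₁t) = k₂e^(−k₂t), giving t_opt = ln(k₂/k₁)/(k₂−k₁).
= ln(2.16/3.55)/(2.16−3.55) = ln(0.6085)/-1.390 = -0.4968/-1.390 = 0.357 s.

0.357 s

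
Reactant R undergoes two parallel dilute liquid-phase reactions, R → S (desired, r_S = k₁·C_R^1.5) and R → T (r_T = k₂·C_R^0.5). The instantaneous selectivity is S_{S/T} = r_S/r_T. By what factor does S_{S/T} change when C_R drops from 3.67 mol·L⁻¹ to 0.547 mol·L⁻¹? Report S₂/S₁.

S_{S/T} = (k₁/k₂)·C_R, so S₂/S₁ = (C_{R,2}/C_{R,1}).
= 0.547/3.67 = 0.149.

0.149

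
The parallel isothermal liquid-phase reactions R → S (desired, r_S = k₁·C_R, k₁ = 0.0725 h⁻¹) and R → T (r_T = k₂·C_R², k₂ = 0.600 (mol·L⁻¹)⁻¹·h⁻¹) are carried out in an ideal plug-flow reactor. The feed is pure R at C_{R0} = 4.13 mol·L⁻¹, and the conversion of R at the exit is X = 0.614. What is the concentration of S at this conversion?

0.110 mol·L⁻¹

C_R = C_{R0}(1−X) = 1.594 mol·L⁻¹.
Along a PFR/batch, dC_S/dC_R = −r_S/(r_S+r_T) = −k₁/(k₁+k₂·C_R).
Integrating from C_{R0} to C_R: C_S = (0.0725/0.600)·ln[(0.0725+0.600·4.13)/(0.0725+0.600·1.59)] = 0.1208·ln(2.550/1.029) = 0.1097 mol·L⁻¹.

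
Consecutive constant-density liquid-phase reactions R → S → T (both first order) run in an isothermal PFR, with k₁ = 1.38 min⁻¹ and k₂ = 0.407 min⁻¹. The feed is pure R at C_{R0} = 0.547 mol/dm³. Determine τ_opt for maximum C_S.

1.25 min

For first-order series the maximum of C_S occurs at τ_opt = ln(k₂/k₁)/(k₂−k₁).
= ln(0.407/1.38)/(0.407−1.38) = ln(0.2949)/-0.9730 = -1.221/-0.9730 = 1.25 min.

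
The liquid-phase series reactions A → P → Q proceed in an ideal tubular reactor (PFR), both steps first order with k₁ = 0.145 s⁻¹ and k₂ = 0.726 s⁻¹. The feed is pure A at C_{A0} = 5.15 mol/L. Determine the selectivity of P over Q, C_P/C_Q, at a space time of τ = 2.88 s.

The intermediate concentration in a first-order A→B→C sequence is C_P = k₁C_{A0}(e^(−k₁τ) − e^(−k₂τ))/(k₂−k₁).
e^(−k₁τ) = e^(−0.145×2.88) = e^(−0.4176) = 0.6586; e^(−k₂τ) = e^(−2.091) = 0.1236.
C_P = 0.145×5.15/(0.726−0.145) × (0.6586−0.1236) = 1.285×0.5350 = 0.6877 mol/L.
C_A = C_{A0}e^(−k₁τ) = 3.392 mol/L, so C_Q = C_{A0}−C_A−C_P = 1.070 mol/L; C_P/C_Q = 0.642.

0.642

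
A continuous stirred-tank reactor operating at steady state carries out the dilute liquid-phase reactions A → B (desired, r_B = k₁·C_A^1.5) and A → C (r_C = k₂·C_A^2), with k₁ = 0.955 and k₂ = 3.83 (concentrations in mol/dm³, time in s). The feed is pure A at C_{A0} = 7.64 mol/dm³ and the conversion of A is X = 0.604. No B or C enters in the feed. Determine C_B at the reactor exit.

Exit C_A = C_{A0}(1−X) = 7.64×0.396 = 3.025 mol/dm³.
A CSTR operates uniformly at the exit composition, giving r_B = 5.026 and r_C = 35.06 (each k·C_A^n at C_A = 3.025).
Fraction of consumed A going to B: r_B/(r_B+r_C) = 0.1254.
C_B = 0.1254·C_{A0}·X = 0.1254×7.64×0.604 = 0.579 mol/dm³.

0.579 mol/dm³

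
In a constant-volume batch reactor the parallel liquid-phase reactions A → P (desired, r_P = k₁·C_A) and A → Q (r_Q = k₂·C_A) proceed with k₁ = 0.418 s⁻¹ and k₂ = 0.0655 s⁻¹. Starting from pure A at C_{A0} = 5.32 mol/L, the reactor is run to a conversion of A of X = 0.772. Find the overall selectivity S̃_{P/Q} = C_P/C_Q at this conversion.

C_A = C_{A0}(1−X) = 1.213 mol/L.
Both paths are first order in A, so the instantaneous fraction to P is constant: dC_P/d(−C_A) = k₁/(k₁+k₂) = 0.8645.
C_P = 0.8645·(C_{A0}−C_A) = 0.8645×4.107 = 3.55 mol/L.
C_Q = (C_{A0}−C_A)−C_P = 0.5564 mol/L; S̃_{P/Q} = 3.551/0.5564 = 6.38.

6.38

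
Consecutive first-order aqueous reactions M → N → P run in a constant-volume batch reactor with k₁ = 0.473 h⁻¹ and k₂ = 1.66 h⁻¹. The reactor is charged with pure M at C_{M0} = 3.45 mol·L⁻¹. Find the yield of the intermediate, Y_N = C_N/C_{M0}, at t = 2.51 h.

For first-order series with pure M initially, C_N(t) = k₁C_{M0}/(k₂−k₁)·(e^(−k₁t) − e^(−k₂t)).
e^(−k₁t) = e^(−0.473×2.51) = e^(−1.187) = 0.3051; e^(−k₂t) = e^(−4.167) = 0.01550.
C_N = 0.473×3.45/(1.66−0.473) × (0.3051−0.01550) = 1.375×0.2896 = 0.3981 mol·L⁻¹.
Y_N = C_N/C_{M0} = 0.3981/3.45 = 0.115.

0.115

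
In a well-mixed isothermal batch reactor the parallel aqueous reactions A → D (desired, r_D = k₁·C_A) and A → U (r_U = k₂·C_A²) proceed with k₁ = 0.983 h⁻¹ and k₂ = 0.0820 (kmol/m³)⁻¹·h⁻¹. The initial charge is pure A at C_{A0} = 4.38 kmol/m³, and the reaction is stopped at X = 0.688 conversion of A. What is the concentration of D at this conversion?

C_A = C_{A0}(1−X) = 1.367 kmol/m³.
Along a PFR/batch, dC_D/dC_A = −r_D/(r_D+r_U) = −k₁/(k₁+k₂·C_A).
Integrating from C_{A0} to C_A: C_D = (0.983/0.0820)·ln[(0.983+0.0820·4.38)/(0.983+0.0820·1.37)] = 11.99·ln(1.342/1.095) = 2.439 kmol/m³.

2.44 kmol/m³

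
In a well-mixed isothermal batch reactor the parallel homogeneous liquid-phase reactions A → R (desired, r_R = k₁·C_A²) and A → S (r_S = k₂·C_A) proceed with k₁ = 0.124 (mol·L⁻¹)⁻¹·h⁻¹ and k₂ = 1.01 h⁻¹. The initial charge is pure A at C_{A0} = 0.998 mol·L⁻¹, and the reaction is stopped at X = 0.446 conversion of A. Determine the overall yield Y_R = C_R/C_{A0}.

0.0387

C_A = C_{A0}(1−X) = 0.5529 mol·L⁻¹.
Along a PFR/batch, dC_S/dC_A = −r_S/(r_R+r_S) = −k₂/(k₂+k₁·C_A).
Integrating from C_{A0} to C_A: C_S = (1.01/0.124)·ln[(1.01+0.124·0.998)/(1.01+0.124·0.553)] = 8.145·ln(1.134/1.079) = 0.4065 mol·L⁻¹.
Then C_R = (C_{A0}−C_A) − C_S = 0.4451 − 0.4065 = 0.03861 mol·L⁻¹.
Y_R = C_R/C_{A0} = 0.03861/0.998 = 0.0387.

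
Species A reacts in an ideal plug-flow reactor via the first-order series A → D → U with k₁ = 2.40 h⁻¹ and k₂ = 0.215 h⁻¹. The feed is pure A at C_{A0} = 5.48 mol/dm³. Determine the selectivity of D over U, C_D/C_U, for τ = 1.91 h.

2.63

Solving the coupled first-order balances gives C_D(τ) = [k₁/(k₂−k₁)]·C_{A0}·(e^(−k₁τ) − e^(−k₂τ)).
e^(−k₁τ) = e^(−2.40×1.91) = e^(−4.584) = 0.01021; e^(−k₂τ) = e^(−0.4106) = 0.6632.
C_D = 2.40×5.48/(0.215−2.40) × (0.01021−0.6632) = (-6.019)×(-0.6530) = 3.931 mol/dm³.
C_A = C_{A0}e^(−k₁τ) = 0.05597 mol/dm³, so C_U = C_{A0}−C_A−C_D = 1.493 mol/dm³; C_D/C_U = 2.63.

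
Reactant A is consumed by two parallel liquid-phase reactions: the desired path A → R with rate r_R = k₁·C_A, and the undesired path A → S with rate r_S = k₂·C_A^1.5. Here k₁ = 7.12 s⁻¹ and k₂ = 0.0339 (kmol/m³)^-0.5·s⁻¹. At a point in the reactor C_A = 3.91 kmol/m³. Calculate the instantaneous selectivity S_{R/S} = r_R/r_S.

S_{R/S} = r_R/r_S = (k₁·C_A)/(k₂·C_A^1.5) = (k₁/k₂)·C_A^-0.5.
= (7.12×3.910) / (0.0339×3.910^1.5) = 27.84/0.2621 = 106.

106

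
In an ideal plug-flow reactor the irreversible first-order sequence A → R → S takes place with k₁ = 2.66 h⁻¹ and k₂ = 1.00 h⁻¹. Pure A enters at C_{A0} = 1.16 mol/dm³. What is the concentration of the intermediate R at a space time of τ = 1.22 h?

Solving the coupled first-order balances gives C_R(τ) = [k₁/(k₂−k₁)]·C_{A0}·(e^(−k₁τ) − e^(−k₂τ)).
e^(−k₁τ) = e^(−2.66×1.22) = e^(−3.245) = 0.03896; e^(−k₂τ) = e^(−1.220) = 0.2952.
C_R = 2.66×1.16/(1.00−2.66) × (0.03896−0.2952) = (-1.859)×(-0.2563) = 0.4764 mol/dm³.

0.476 mol/dm³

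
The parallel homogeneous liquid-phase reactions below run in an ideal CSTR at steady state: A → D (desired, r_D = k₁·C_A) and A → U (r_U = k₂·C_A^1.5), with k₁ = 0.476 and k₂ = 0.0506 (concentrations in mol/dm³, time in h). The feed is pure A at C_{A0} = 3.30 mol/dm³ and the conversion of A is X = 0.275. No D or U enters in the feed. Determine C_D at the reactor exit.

Exit C_A = C_{A0}(1−X) = 3.30×0.725 = 2.392 mol/dm³.
In a CSTR the entire volume is at exit conditions, so r_D = 0.476×2.392 = 1.139 and r_U = 0.0506×2.392^1.5 = 0.1873.
Fraction of consumed A going to D: r_D/(r_D+r_U) = 0.8588.
C_D = 0.8588·C_{A0}·X = 0.8588×3.30×0.275 = 0.779 mol/dm³.

0.779 mol/dm³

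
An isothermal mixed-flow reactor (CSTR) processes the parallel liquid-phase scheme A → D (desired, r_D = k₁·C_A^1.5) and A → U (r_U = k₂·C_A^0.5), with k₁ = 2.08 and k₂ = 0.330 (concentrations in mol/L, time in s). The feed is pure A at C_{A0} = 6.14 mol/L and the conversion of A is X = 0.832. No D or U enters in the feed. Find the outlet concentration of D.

4.43 mol/L

Exit C_A = C_{A0}(1−X) = 6.14×0.168 = 1.032 mol/L.
Rates in a CSTR are evaluated at the outlet concentration: r_D = 2.08×1.032^1.5 = 2.179, r_U = 0.330×1.032^0.5 = 0.3352.
Fraction of consumed A going to D: r_D/(r_D+r_U) = 0.8667.
C_D = 0.8667·C_{A0}·X = 0.8667×6.14×0.832 = 4.43 mol/L.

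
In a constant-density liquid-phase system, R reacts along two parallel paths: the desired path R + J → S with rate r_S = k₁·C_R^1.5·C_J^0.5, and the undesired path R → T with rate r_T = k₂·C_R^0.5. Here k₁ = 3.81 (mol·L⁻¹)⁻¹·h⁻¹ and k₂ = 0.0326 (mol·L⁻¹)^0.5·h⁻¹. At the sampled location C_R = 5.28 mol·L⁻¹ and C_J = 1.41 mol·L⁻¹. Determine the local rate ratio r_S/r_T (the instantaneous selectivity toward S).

733

S_{S/T} = r_S/r_T = (k₁·C_R^1.5·C_J^0.5)/(k₂·C_R^0.5) = (k₁/k₂)·C_R·C_J^0.5.
= (3.81×5.280^1.5×1.410^0.5) / (0.0326×5.280^0.5) = 54.89/0.07491 = 733.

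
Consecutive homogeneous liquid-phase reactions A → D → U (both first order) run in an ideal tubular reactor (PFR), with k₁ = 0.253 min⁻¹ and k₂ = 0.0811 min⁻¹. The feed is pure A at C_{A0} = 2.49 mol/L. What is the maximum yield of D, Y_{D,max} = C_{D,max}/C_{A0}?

0.585

For a first-order series the maximum intermediate yield is C_{D,max}/C_{A0} = (k₁/k₂)^[k₂/(k₂−k₁)].
= (0.253/0.0811)^(0.0811/(0.0811−0.253)) = (3.120)^(-0.4718) = 0.5846.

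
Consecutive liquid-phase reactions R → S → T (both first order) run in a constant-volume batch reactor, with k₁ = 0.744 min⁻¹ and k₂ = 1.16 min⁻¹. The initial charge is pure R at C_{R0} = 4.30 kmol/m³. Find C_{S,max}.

For a first-order series the maximum intermediate yield is C_{S,max}/C_{R0} = (k₁/k₂)^[k₂/(k₂−k₁)].
= (0.744/1.16)^(1.16/(1.16−0.744)) = (0.6414)^(2.788) = 0.2898.
C_{S,max} = 0.2898×4.30 = 1.25 kmol/m³.

1.25 kmol/m³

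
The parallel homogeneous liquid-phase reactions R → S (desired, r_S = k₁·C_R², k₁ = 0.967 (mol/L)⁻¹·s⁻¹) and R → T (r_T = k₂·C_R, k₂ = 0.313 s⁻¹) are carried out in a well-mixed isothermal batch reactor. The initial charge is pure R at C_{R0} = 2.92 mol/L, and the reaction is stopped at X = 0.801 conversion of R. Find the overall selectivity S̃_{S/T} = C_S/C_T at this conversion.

4.66

C_R = C_{R0}(1−X) = 0.5811 mol/L.
Along a PFR/batch, dC_T/dC_R = −r_T/(r_S+r_T) = −k₂/(k₂+k₁·C_R).
Integrating from C_{R0} to C_R: C_T = (0.313/0.967)·ln[(0.313+0.967·2.92)/(0.313+0.967·0.581)] = 0.3237·ln(3.137/0.8749) = 0.4133 mol/L.
Then C_S = (C_{R0}−C_R) − C_T = 2.339 − 0.4133 = 1.926 mol/L.
S̃_{S/T} = C_S/C_T = 1.926/0.4133 = 4.66.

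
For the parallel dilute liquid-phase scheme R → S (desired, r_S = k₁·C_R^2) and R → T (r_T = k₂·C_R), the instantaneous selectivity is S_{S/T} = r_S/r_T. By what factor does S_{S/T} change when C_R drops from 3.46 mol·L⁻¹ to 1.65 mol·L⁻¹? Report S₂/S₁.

0.477

S_{S/T} = (k₁/k₂)·C_R, so S₂/S₁ = (C_{R,2}/C_{R,1}).
= 1.65/3.46 = 0.477.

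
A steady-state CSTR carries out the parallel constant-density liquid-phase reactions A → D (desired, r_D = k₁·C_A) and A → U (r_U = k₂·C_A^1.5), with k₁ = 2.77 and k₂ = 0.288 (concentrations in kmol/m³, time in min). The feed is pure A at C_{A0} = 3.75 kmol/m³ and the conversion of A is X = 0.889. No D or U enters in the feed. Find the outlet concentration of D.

3.12 kmol/m³

Exit C_A = C_{A0}(1−X) = 3.75×0.111 = 0.4162 kmol/m³.
A CSTR operates uniformly at the exit composition, giving r_D = 1.153 and r_U = 0.07734 (each k·C_A^n at C_A = 0.4162).
Fraction of consumed A going to D: r_D/(r_D+r_U) = 0.9371.
C_D = 0.9371·C_{A0}·X = 0.9371×3.75×0.889 = 3.12 kmol/m³.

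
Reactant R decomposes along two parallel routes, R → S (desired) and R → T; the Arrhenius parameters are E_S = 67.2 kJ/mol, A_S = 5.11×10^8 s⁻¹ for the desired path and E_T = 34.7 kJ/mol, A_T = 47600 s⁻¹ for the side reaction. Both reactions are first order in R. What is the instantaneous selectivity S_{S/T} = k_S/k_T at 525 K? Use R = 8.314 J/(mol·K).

6.27

k_S/k_T = (A_S/A_T)·exp[−(E_S−E_T)/(RT)] = (A_S/A_T)·exp[(E_T−E_S)/(RT)].
(E_T−E_S)/(RT) = (34.7−67.2)×10³/(8.314×525) = -32500/4365 = -7.446.
k_S/k_T = (5.11×10^8/47600)·exp(-7.446) = 10735 × 5.839×10^-4 = 6.27.
Since E_S > E_T, raising the temperature improves selectivity toward S.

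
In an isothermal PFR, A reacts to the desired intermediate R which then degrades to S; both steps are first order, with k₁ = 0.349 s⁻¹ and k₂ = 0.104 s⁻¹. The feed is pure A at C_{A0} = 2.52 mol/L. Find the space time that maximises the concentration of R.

For first-order series the maximum of C_R occurs at τ_opt = ln(k₂/k₁)/(k₂−k₁).
= ln(0.104/0.349)/(0.104−0.349) = ln(0.2980)/-0.2450 = -1.211/-0.2450 = 4.94 s.

4.94 s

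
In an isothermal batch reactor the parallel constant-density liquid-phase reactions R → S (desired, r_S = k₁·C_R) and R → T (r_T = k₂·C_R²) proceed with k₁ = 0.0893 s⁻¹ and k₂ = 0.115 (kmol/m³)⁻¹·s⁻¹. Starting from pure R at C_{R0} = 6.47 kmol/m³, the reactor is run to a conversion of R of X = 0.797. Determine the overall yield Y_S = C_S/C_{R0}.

C_R = C_{R0}(1−X) = 1.313 kmol/m³.
Along a PFR/batch, dC_S/dC_R = −r_S/(r_S+r_T) = −k₁/(k₁+k₂·C_R).
Integrating from C_{R0} to C_R: C_S = (0.0893/0.115)·ln[(0.0893+0.115·6.47)/(0.0893+0.115·1.31)] = 0.7765·ln(0.8334/0.2403) = 0.9655 kmol/m³.
Y_S = C_S/C_{R0} = 0.9655/6.47 = 0.149.

0.149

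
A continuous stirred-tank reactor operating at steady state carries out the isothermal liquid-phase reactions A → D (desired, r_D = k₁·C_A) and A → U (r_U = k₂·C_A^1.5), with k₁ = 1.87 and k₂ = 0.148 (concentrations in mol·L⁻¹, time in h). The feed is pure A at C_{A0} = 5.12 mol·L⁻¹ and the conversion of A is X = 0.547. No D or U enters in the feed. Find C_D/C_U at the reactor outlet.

Exit C_A = C_{A0}(1−X) = 5.12×0.453 = 2.319 mol·L⁻¹.
Rates in a CSTR are evaluated at the outlet concentration: r_D = 1.87×2.319 = 4.337, r_U = 0.148×2.319^1.5 = 0.5228.
Overall selectivity = C_D/C_U = r_Dτ/(r_Uτ) = r_D/r_U = 8.30.

8.30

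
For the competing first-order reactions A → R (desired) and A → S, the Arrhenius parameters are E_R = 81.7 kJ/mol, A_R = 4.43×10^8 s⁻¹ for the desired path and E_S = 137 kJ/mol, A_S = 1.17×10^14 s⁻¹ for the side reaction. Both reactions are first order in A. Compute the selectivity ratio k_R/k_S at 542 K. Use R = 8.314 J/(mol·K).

With equal orders, S_{R/S} = k_R/k_S = (A_R/A_S)·exp[(E_S−E_R)/(RT)].
(E_S−E_R)/(RT) = (137−81.7)×10³/(8.314×542) = 55300/4506 = 12.27.
k_R/k_S = (4.43×10^8/1.17×10^14)·exp(12.27) = 3.786×10^-6 × 2.136×10^5 = 0.809.

0.809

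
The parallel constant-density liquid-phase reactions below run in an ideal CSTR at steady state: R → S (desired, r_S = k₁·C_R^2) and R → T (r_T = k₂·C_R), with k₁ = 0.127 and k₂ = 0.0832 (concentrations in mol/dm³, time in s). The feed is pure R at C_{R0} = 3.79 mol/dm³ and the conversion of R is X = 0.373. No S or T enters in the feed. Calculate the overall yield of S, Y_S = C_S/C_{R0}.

0.292

Exit C_R = C_{R0}(1−X) = 3.79×0.627 = 2.376 mol/dm³.
In a CSTR the entire volume is at exit conditions, so r_S = 0.127×2.376^2 = 0.7172 and r_T = 0.0832×2.376 = 0.1977.
Fraction of consumed R going to S: r_S/(r_S+r_T) = 0.7839.
C_S = 0.7839·C_{R0}·X = 0.7839×3.79×0.373 = 1.11 mol/dm³; Y_S = C_S/C_{R0} = 0.292.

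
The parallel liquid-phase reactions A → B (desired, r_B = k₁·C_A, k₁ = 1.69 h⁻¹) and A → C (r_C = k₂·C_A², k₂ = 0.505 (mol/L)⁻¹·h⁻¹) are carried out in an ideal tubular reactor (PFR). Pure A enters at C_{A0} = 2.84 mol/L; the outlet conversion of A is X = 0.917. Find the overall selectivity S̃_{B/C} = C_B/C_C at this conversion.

2.36

C_A = C_{A0}(1−X) = 0.2357 mol/L.
Along a PFR/batch, dC_B/dC_A = −r_B/(r_B+r_C) = −k₁/(k₁+k₂·C_A).
Integrating from C_{A0} to C_A: C_B = (1.69/0.505)·ln[(1.69+0.505·2.84)/(1.69+0.505·0.236)] = 3.347·ln(3.124/1.809) = 1.828 mol/L.
C_C = (C_{A0}−C_A)−C_B = 0.7758 mol/L; S̃_{B/C} = 1.828/0.7758 = 2.36.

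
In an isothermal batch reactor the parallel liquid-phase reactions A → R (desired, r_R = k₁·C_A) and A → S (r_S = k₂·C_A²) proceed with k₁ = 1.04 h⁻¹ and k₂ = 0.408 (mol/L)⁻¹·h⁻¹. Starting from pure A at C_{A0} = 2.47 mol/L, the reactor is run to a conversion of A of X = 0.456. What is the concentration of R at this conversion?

C_A = C_{A0}(1−X) = 1.344 mol/L.
Along a PFR/batch, dC_R/dC_A = −r_R/(r_R+r_S) = −k₁/(k₁+k₂·C_A).
Integrating from C_{A0} to C_A: C_R = (1.04/0.408)·ln[(1.04+0.408·2.47)/(1.04+0.408·1.34)] = 2.549·ln(2.048/1.588) = 0.6478 mol/L.

0.648 mol/L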